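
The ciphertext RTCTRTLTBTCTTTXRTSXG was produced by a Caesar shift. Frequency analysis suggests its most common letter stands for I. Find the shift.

11

The most frequent ciphertext letter is T (appears 9 times).
T is position 19; I is position 8.
Shift = 11.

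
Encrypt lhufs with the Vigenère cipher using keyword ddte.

oknjv

Repeat the key across the message: ddted
l(11)+d(3): 14 → o
h(7)+d(3): 10 → k
u(20)+t(19): 39≡13 → n
f(5)+e(4): 9 → j
s(18)+d(3): 21 → v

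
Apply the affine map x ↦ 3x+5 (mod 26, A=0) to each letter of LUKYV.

L(11): 3·11+5=38≡12 → M
U(20): 3·20+5=65≡13 → N
K(10): 3·10+5=35≡9 → J
Y(24): 3·24+5=77≡25 → Z
V(21): 3·21+5=68≡16 → Q

MNJZQ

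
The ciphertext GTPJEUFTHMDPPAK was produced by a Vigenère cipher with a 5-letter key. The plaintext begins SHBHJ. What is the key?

Subtract each crib letter from the matching ciphertext letter (mod 26):
G(6)−S(18)=-12≡14 → O
T(19)−H(7)=12 → M
P(15)−B(1)=14 → O
J(9)−H(7)=2 → C
E(4)−J(9)=-5≡21 → V

OMOCV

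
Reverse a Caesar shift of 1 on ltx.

ksw

l(11): 11−1=10 → k
t(19): 19−1=18 → s
x(23): 23−1=22 → w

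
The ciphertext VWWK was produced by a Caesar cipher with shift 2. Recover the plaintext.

V(21): 21−2=19 → T
W(22): 22−2=20 → U
W(22): 22−2=20 → U
K(10): 10−2=8 → I

TUUI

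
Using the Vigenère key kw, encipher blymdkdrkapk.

Repeat the key across the message: kwkwkwkwkwkw
b(1)+k(10): 11 → l
l(11)+w(22): 33≡7 → h
y(24)+k(10): 34≡8 → i
m(12)+w(22): 34≡8 → i
d(3)+k(10): 13 → n
k(10)+w(22): 32≡6 → g
d(3)+k(10): 13 → n
r(17)+w(22): 39≡13 → n
k(10)+k(10): 20 → u
a(0)+w(22): 22 → w
p(15)+k(10): 25 → z
k(10)+w(22): 32≡6 → g

lhiingnnuwzg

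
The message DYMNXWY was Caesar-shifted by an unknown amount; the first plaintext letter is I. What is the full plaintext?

From the crib: D(3)−I(8)=-5≡21, so the shift is 21.
Subtract 21 from each ciphertext letter:
D(3): 3−21=-18≡8 → I
Y(24): 24−21=3 → D
M(12): 12−21=-9≡17 → R
N(13): 13−21=-8≡18 → S
X(23): 23−21=2 → C
W(22): 22−21=1 → B
Y(24): 24−21=3 → D

IDRSCBD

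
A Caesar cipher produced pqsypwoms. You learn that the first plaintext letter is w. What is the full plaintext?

wxzfwdvtz

From the crib: p(15)−w(22)=-7≡19, so the shift is 19.
Subtract 19 from each ciphertext letter:
p(15): 15−19=-4≡22 → w
q(16): 16−19=-3≡23 → x
s(18): 18−19=-1≡25 → z
y(24): 24−19=5 → f
p(15): 15−19=-4≡22 → w
w(22): 22−19=3 → d
o(14): 14−19=-5≡21 → v
m(12): 12−19=-7≡19 → t
s(18): 18−19=-1≡25 → z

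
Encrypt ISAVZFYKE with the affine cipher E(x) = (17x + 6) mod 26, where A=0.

I(8): 17·8+6=142≡12 → M
S(18): 17·18+6=312≡0 → A
A(0): 17·0+6=6 → G
V(21): 17·21+6=363≡25 → Z
Z(25): 17·25+6=431≡15 → P
F(5): 17·5+6=91≡13 → N
Y(24): 17·24+6=414≡24 → Y
K(10): 17·10+6=176≡20 → U
E(4): 17·4+6=74≡22 → W

MAGZPNYUW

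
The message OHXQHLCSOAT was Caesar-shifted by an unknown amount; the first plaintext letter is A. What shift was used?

From the crib: O(14)−A(0)=14, so the shift is 14.

14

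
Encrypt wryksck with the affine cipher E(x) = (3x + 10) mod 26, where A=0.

w(22): 3·22+10=76≡24 → y
r(17): 3·17+10=61≡9 → j
y(24): 3·24+10=82≡4 → e
k(10): 3·10+10=40≡14 → o
s(18): 3·18+10=64≡12 → m
c(2): 3·2+10=16 → q
k(10): 3·10+10=40≡14 → o

yjeomqo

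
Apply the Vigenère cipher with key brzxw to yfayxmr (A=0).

zwzvtni

Repeat the key across the message: brzxwbr
y(24)+b(1): 25 → z
f(5)+r(17): 22 → w
a(0)+z(25): 25 → z
y(24)+x(23): 47≡21 → v
x(23)+w(22): 45≡19 → t
m(12)+b(1): 13 → n
r(17)+r(17): 34≡8 → i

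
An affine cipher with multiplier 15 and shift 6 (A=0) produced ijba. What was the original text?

ovrk

The inverse of 15 mod 26 is 7, since 15·7=105≡1. Apply D(y)=7·(y−6) mod 26:
i(8): 7·(8−6)=14 → o
j(9): 7·(9−6)=21 → v
b(1): 7·(1−6)=-35≡17 → r
a(0): 7·(0−6)=-42≡10 → k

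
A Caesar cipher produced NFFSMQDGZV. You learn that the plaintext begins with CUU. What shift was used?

11

From the crib: N(13)−C(2)=11, so the shift is 11.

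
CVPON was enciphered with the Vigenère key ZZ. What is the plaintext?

DWQPO

Repeat the key across the ciphertext: ZZZZZ
C(2)−Z(25): -23≡3 → D
V(21)−Z(25): -4≡22 → W
P(15)−Z(25): -10≡16 → Q
O(14)−Z(25): -11≡15 → P
N(13)−Z(25): -12≡14 → O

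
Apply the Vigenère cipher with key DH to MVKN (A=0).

PCNU

Repeat the key across the message: DHDH
M(12)+D(3): 15 → P
V(21)+H(7): 28≡2 → C
K(10)+D(3): 13 → N
N(13)+H(7): 20 → U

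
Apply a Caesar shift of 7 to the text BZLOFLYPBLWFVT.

IGSVMSFWISDMCA

B(1): 1+7=8 → I
Z(25): 25+7=32≡6 → G
L(11): 11+7=18 → S
O(14): 14+7=21 → V
F(5): 5+7=12 → M
L(11): 11+7=18 → S
Y(24): 24+7=31≡5 → F
P(15): 15+7=22 → W
B(1): 1+7=8 → I
L(11): 11+7=18 → S
W(22): 22+7=29≡3 → D
F(5): 5+7=12 → M
V(21): 21+7=28≡2 → C
T(19): 19+7=26≡0 → A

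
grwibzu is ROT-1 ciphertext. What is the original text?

g(6): 6−1=5 → f
r(17): 17−1=16 → q
w(22): 22−1=21 → v
i(8): 8−1=7 → h
b(1): 1−1=0 → a
z(25): 25−1=24 → y
u(20): 20−1=19 → t

fqvhayt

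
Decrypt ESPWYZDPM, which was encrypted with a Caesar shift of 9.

VJGNPQUGD

E(4): 4−9=-5≡21 → V
S(18): 18−9=9 → J
P(15): 15−9=6 → G
W(22): 22−9=13 → N
Y(24): 24−9=15 → P
Z(25): 25−9=16 → Q
D(3): 3−9=-6≡20 → U
P(15): 15−9=6 → G
M(12): 12−9=3 → D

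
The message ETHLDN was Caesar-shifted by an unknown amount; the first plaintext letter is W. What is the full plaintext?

From the crib: E(4)−W(22)=-18≡8, so the shift is 8.
Subtract 8 from each ciphertext letter:
E(4): 4−8=-4≡22 → W
T(19): 19−8=11 → L
H(7): 7−8=-1≡25 → Z
L(11): 11−8=3 → D
D(3): 3−8=-5≡21 → V
N(13): 13−8=5 → F

WLZDVF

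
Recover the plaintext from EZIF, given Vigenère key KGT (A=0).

UTPV

Repeat the key across the ciphertext: KGTK
E(4)−K(10): -6≡20 → U
Z(25)−G(6): 19 → T
I(8)−T(19): -11≡15 → P
F(5)−K(10): -5≡21 → V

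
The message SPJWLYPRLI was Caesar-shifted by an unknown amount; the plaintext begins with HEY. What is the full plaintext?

From the crib: S(18)−H(7)=11, so the shift is 11.
Subtract 11 from each ciphertext letter:
S(18): 18−11=7 → H
P(15): 15−11=4 → E
J(9): 9−11=-2≡24 → Y
W(22): 22−11=11 → L
L(11): 11−11=0 → A
Y(24): 24−11=13 → N
P(15): 15−11=4 → E
R(17): 17−11=6 → G
L(11): 11−11=0 → A
I(8): 8−11=-3≡23 → X

HEYLANEGAX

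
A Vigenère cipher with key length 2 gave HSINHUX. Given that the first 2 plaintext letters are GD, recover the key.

Subtract each crib letter from the matching ciphertext letter (mod 26):
H(7)−G(6)=1 → B
S(18)−D(3)=15 → P

BP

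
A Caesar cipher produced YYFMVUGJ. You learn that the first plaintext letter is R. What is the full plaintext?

RRYFONZC

From the crib: Y(24)−R(17)=7, so the shift is 7.
Subtract 7 from each ciphertext letter:
Y(24): 24−7=17 → R
Y(24): 24−7=17 → R
F(5): 5−7=-2≡24 → Y
M(12): 12−7=5 → F
V(21): 21−7=14 → O
U(20): 20−7=13 → N
G(6): 6−7=-1≡25 → Z
J(9): 9−7=2 → C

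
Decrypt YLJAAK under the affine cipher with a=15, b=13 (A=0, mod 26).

The inverse of 15 mod 26 is 7, since 15·7=105≡1. Apply D(y)=7·(y−13) mod 26:
Y(24): 7·(24−13)=77≡25 → Z
L(11): 7·(11−13)=-14≡12 → M
J(9): 7·(9−13)=-28≡24 → Y
A(0): 7·(0−13)=-91≡13 → N
A(0): 7·(0−13)=-91≡13 → N
K(10): 7·(10−13)=-21≡5 → F

ZMYNNF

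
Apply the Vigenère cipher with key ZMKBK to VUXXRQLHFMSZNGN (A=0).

UGHYBPXRGWRLXHX

Repeat the key across the message: ZMKBKZMKBKZMKBK
V(21)+Z(25): 46≡20 → U
U(20)+M(12): 32≡6 → G
X(23)+K(10): 33≡7 → H
X(23)+B(1): 24 → Y
R(17)+K(10): 27≡1 → B
Q(16)+Z(25): 41≡15 → P
L(11)+M(12): 23 → X
H(7)+K(10): 17 → R
F(5)+B(1): 6 → G
M(12)+K(10): 22 → W
S(18)+Z(25): 43≡17 → R
Z(25)+M(12): 37≡11 → L
N(13)+K(10): 23 → X
G(6)+B(1): 7 → H
N(13)+K(10): 23 → X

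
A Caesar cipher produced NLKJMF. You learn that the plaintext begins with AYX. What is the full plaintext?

From the crib: N(13)−A(0)=13, so the shift is 13.
Subtract 13 from each ciphertext letter:
N(13): 13−13=0 → A
L(11): 11−13=-2≡24 → Y
K(10): 10−13=-3≡23 → X
J(9): 9−13=-4≡22 → W
M(12): 12−13=-1≡25 → Z
F(5): 5−13=-8≡18 → S

AYXWZS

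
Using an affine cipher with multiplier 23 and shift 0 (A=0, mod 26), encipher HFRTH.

H(7): 23·7+0=161≡5 → F
F(5): 23·5+0=115≡11 → L
R(17): 23·17+0=391≡1 → B
T(19): 23·19+0=437≡21 → V
H(7): 23·7+0=161≡5 → F

FLBVF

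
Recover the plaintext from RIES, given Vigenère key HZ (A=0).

KJXT

Repeat the key across the ciphertext: HZHZ
R(17)−H(7): 10 → K
I(8)−Z(25): -17≡9 → J
E(4)−H(7): -3≡23 → X
S(18)−Z(25): -7≡19 → T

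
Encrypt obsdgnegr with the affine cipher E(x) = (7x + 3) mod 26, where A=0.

o(14): 7·14+3=101≡23 → x
b(1): 7·1+3=10 → k
s(18): 7·18+3=129≡25 → z
d(3): 7·3+3=24 → y
g(6): 7·6+3=45≡19 → t
n(13): 7·13+3=94≡16 → q
e(4): 7·4+3=31≡5 → f
g(6): 7·6+3=45≡19 → t
r(17): 7·17+3=122≡18 → s

xkzytqfts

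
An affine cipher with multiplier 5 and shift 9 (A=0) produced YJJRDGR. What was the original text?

The inverse of 5 mod 26 is 21, since 5·21=105≡1. Apply D(y)=21·(y−9) mod 26:
Y(24): 21·(24−9)=315≡3 → D
J(9): 21·(9−9)=0 → A
J(9): 21·(9−9)=0 → A
R(17): 21·(17−9)=168≡12 → M
D(3): 21·(3−9)=-126≡4 → E
G(6): 21·(6−9)=-63≡15 → P
R(17): 21·(17−9)=168≡12 → M

DAAMEPM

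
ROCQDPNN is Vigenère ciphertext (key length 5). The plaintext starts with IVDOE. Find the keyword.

JTZCZ

Subtract each crib letter from the matching ciphertext letter (mod 26):
R(17)−I(8)=9 → J
O(14)−V(21)=-7≡19 → T
C(2)−D(3)=-1≡25 → Z
Q(16)−O(14)=2 → C
D(3)−E(4)=-1≡25 → Z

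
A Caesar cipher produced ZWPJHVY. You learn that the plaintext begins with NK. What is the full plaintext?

From the crib: Z(25)−N(13)=12, so the shift is 12.
Subtract 12 from each ciphertext letter:
Z(25): 25−12=13 → N
W(22): 22−12=10 → K
P(15): 15−12=3 → D
J(9): 9−12=-3≡23 → X
H(7): 7−12=-5≡21 → V
V(21): 21−12=9 → J
Y(24): 24−12=12 → M

NKDXVJM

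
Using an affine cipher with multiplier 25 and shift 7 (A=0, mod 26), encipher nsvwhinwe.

n(13): 25·13+7=332≡20 → u
s(18): 25·18+7=457≡15 → p
v(21): 25·21+7=532≡12 → m
w(22): 25·22+7=557≡11 → l
h(7): 25·7+7=182≡0 → a
i(8): 25·8+7=207≡25 → z
n(13): 25·13+7=332≡20 → u
w(22): 25·22+7=557≡11 → l
e(4): 25·4+7=107≡3 → d

upmlazuld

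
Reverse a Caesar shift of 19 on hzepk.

h(7): 7−19=-12≡14 → o
z(25): 25−19=6 → g
e(4): 4−19=-15≡11 → l
p(15): 15−19=-4≡22 → w
k(10): 10−19=-9≡17 → r

oglwr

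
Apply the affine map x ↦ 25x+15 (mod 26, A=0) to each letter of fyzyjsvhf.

krqrgxuik

f(5): 25·5+15=140≡10 → k
y(24): 25·24+15=615≡17 → r
z(25): 25·25+15=640≡16 → q
y(24): 25·24+15=615≡17 → r
j(9): 25·9+15=240≡6 → g
s(18): 25·18+15=465≡23 → x
v(21): 25·21+15=540≡20 → u
h(7): 25·7+15=190≡8 → i
f(5): 25·5+15=140≡10 → k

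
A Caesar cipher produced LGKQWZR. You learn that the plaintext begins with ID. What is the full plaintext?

IDHNTWO

From the crib: L(11)−I(8)=3, so the shift is 3.
Subtract 3 from each ciphertext letter:
L(11): 11−3=8 → I
G(6): 6−3=3 → D
K(10): 10−3=7 → H
Q(16): 16−3=13 → N
W(22): 22−3=19 → T
Z(25): 25−3=22 → W
R(17): 17−3=14 → O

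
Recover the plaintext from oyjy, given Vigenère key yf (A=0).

Repeat the key across the ciphertext: yfyf
o(14)−y(24): -10≡16 → q
y(24)−f(5): 19 → t
j(9)−y(24): -15≡11 → l
y(24)−f(5): 19 → t

qtlt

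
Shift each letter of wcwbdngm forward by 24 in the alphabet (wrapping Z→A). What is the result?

uauzblek

w(22): 22+24=46≡20 → u
c(2): 2+24=26≡0 → a
w(22): 22+24=46≡20 → u
b(1): 1+24=25 → z
d(3): 3+24=27≡1 → b
n(13): 13+24=37≡11 → l
g(6): 6+24=30≡4 → e
m(12): 12+24=36≡10 → k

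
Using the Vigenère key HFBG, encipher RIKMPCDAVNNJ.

Repeat the key across the message: HFBGHFBGHFBG
R(17)+H(7): 24 → Y
I(8)+F(5): 13 → N
K(10)+B(1): 11 → L
M(12)+G(6): 18 → S
P(15)+H(7): 22 → W
C(2)+F(5): 7 → H
D(3)+B(1): 4 → E
A(0)+G(6): 6 → G
V(21)+H(7): 28≡2 → C
N(13)+F(5): 18 → S
N(13)+B(1): 14 → O
J(9)+G(6): 15 → P

YNLSWHEGCSOP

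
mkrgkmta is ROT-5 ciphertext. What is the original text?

hfmbfhov

m(12): 12−5=7 → h
k(10): 10−5=5 → f
r(17): 17−5=12 → m
g(6): 6−5=1 → b
k(10): 10−5=5 → f
m(12): 12−5=7 → h
t(19): 19−5=14 → o
a(0): 0−5=-5≡21 → v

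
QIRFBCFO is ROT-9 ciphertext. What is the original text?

HZIWSTWF

Q(16): 16−9=7 → H
I(8): 8−9=-1≡25 → Z
R(17): 17−9=8 → I
F(5): 5−9=-4≡22 → W
B(1): 1−9=-8≡18 → S
C(2): 2−9=-7≡19 → T
F(5): 5−9=-4≡22 → W
O(14): 14−9=5 → F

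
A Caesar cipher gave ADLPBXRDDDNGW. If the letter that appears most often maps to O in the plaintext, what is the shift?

15

The most frequent ciphertext letter is D (appears 4 times).
D is position 3; O is position 14.
Shift = -11≡15.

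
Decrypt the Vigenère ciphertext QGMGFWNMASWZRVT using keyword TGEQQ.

Repeat the key across the ciphertext: TGEQQTGEQQTGEQQ
Q(16)−T(19): -3≡23 → X
G(6)−G(6): 0 → A
M(12)−E(4): 8 → I
G(6)−Q(16): -10≡16 → Q
F(5)−Q(16): -11≡15 → P
W(22)−T(19): 3 → D
N(13)−G(6): 7 → H
M(12)−E(4): 8 → I
A(0)−Q(16): -16≡10 → K
S(18)−Q(16): 2 → C
W(22)−T(19): 3 → D
Z(25)−G(6): 19 → T
R(17)−E(4): 13 → N
V(21)−Q(16): 5 → F
T(19)−Q(16): 3 → D

XAIQPDHIKCDTNFD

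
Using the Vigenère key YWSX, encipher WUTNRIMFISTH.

Repeat the key across the message: YWSXYWSXYWSX
W(22)+Y(24): 46≡20 → U
U(20)+W(22): 42≡16 → Q
T(19)+S(18): 37≡11 → L
N(13)+X(23): 36≡10 → K
R(17)+Y(24): 41≡15 → P
I(8)+W(22): 30≡4 → E
M(12)+S(18): 30≡4 → E
F(5)+X(23): 28≡2 → C
I(8)+Y(24): 32≡6 → G
S(18)+W(22): 40≡14 → O
T(19)+S(18): 37≡11 → L
H(7)+X(23): 30≡4 → E

UQLKPEECGOLE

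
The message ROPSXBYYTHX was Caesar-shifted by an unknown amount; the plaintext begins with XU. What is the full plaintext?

From the crib: R(17)−X(23)=-6≡20, so the shift is 20.
Subtract 20 from each ciphertext letter:
R(17): 17−20=-3≡23 → X
O(14): 14−20=-6≡20 → U
P(15): 15−20=-5≡21 → V
S(18): 18−20=-2≡24 → Y
X(23): 23−20=3 → D
B(1): 1−20=-19≡7 → H
Y(24): 24−20=4 → E
Y(24): 24−20=4 → E
T(19): 19−20=-1≡25 → Z
H(7): 7−20=-13≡13 → N
X(23): 23−20=3 → D

XUVYDHEEZND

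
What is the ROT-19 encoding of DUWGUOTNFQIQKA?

D(3): 3+19=22 → W
U(20): 20+19=39≡13 → N
W(22): 22+19=41≡15 → P
G(6): 6+19=25 → Z
U(20): 20+19=39≡13 → N
O(14): 14+19=33≡7 → H
T(19): 19+19=38≡12 → M
N(13): 13+19=32≡6 → G
F(5): 5+19=24 → Y
Q(16): 16+19=35≡9 → J
I(8): 8+19=27≡1 → B
Q(16): 16+19=35≡9 → J
K(10): 10+19=29≡3 → D
A(0): 0+19=19 → T

WNPZNHMGYJBJDT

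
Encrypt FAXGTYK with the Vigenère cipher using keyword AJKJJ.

Repeat the key across the message: AJKJJAJ
F(5)+A(0): 5 → F
A(0)+J(9): 9 → J
X(23)+K(10): 33≡7 → H
G(6)+J(9): 15 → P
T(19)+J(9): 28≡2 → C
Y(24)+A(0): 24 → Y
K(10)+J(9): 19 → T

FJHPCYT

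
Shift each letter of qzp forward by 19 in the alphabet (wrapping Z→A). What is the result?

jsi

q(16): 16+19=35≡9 → j
z(25): 25+19=44≡18 → s
p(15): 15+19=34≡8 → i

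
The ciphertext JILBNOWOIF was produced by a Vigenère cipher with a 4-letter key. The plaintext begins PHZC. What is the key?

UBMZ

Subtract each crib letter from the matching ciphertext letter (mod 26):
J(9)−P(15)=-6≡20 → U
I(8)−H(7)=1 → B
L(11)−Z(25)=-14≡12 → M
B(1)−C(2)=-1≡25 → Z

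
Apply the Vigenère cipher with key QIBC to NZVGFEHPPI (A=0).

DHWIVMIRFQ

Repeat the key across the message: QIBCQIBCQI
N(13)+Q(16): 29≡3 → D
Z(25)+I(8): 33≡7 → H
V(21)+B(1): 22 → W
G(6)+C(2): 8 → I
F(5)+Q(16): 21 → V
E(4)+I(8): 12 → M
H(7)+B(1): 8 → I
P(15)+C(2): 17 → R
P(15)+Q(16): 31≡5 → F
I(8)+I(8): 16 → Q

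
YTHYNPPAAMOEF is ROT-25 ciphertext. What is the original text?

Y(24): 24−25=-1≡25 → Z
T(19): 19−25=-6≡20 → U
H(7): 7−25=-18≡8 → I
Y(24): 24−25=-1≡25 → Z
N(13): 13−25=-12≡14 → O
P(15): 15−25=-10≡16 → Q
P(15): 15−25=-10≡16 → Q
A(0): 0−25=-25≡1 → B
A(0): 0−25=-25≡1 → B
M(12): 12−25=-13≡13 → N
O(14): 14−25=-11≡15 → P
E(4): 4−25=-21≡5 → F
F(5): 5−25=-20≡6 → G

ZUIZOQQBBNPFG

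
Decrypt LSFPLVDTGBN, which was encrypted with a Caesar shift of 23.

OVISOYGWJEQ

L(11): 11−23=-12≡14 → O
S(18): 18−23=-5≡21 → V
F(5): 5−23=-18≡8 → I
P(15): 15−23=-8≡18 → S
L(11): 11−23=-12≡14 → O
V(21): 21−23=-2≡24 → Y
D(3): 3−23=-20≡6 → G
T(19): 19−23=-4≡22 → W
G(6): 6−23=-17≡9 → J
B(1): 1−23=-22≡4 → E
N(13): 13−23=-10≡16 → Q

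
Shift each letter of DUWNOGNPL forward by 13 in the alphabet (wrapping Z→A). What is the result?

D(3): 3+13=16 → Q
U(20): 20+13=33≡7 → H
W(22): 22+13=35≡9 → J
N(13): 13+13=26≡0 → A
O(14): 14+13=27≡1 → B
G(6): 6+13=19 → T
N(13): 13+13=26≡0 → A
P(15): 15+13=28≡2 → C
L(11): 11+13=24 → Y

QHJABTACY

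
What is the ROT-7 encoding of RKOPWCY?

R(17): 17+7=24 → Y
K(10): 10+7=17 → R
O(14): 14+7=21 → V
P(15): 15+7=22 → W
W(22): 22+7=29≡3 → D
C(2): 2+7=9 → J
Y(24): 24+7=31≡5 → F

YRVWDJF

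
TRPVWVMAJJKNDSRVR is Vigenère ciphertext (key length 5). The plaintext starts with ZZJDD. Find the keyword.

USGST

Subtract each crib letter from the matching ciphertext letter (mod 26):
T(19)−Z(25)=-6≡20 → U
R(17)−Z(25)=-8≡18 → S
P(15)−J(9)=6 → G
V(21)−D(3)=18 → S
W(22)−D(3)=19 → T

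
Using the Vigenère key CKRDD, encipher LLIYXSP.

Repeat the key across the message: CKRDDCK
L(11)+C(2): 13 → N
L(11)+K(10): 21 → V
I(8)+R(17): 25 → Z
Y(24)+D(3): 27≡1 → B
X(23)+D(3): 26≡0 → A
S(18)+C(2): 20 → U
P(15)+K(10): 25 → Z

NVZBAUZ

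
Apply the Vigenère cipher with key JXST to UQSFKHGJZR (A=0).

Repeat the key across the message: JXSTJXSTJX
U(20)+J(9): 29≡3 → D
Q(16)+X(23): 39≡13 → N
S(18)+S(18): 36≡10 → K
F(5)+T(19): 24 → Y
K(10)+J(9): 19 → T
H(7)+X(23): 30≡4 → E
G(6)+S(18): 24 → Y
J(9)+T(19): 28≡2 → C
Z(25)+J(9): 34≡8 → I
R(17)+X(23): 40≡14 → O

DNKYTEYCIO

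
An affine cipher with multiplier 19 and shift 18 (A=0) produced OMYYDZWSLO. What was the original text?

The inverse of 19 mod 26 is 11, since 19·11=209≡1. Apply D(y)=11·(y−18) mod 26:
O(14): 11·(14−18)=-44≡8 → I
M(12): 11·(12−18)=-66≡12 → M
Y(24): 11·(24−18)=66≡14 → O
Y(24): 11·(24−18)=66≡14 → O
D(3): 11·(3−18)=-165≡17 → R
Z(25): 11·(25−18)=77≡25 → Z
W(22): 11·(22−18)=44≡18 → S
S(18): 11·(18−18)=0 → A
L(11): 11·(11−18)=-77≡1 → B
O(14): 11·(14−18)=-44≡8 → I

IMOORZSABI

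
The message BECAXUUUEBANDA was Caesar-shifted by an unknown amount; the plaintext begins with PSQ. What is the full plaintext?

PSQOLIIISPOBRO

From the crib: B(1)−P(15)=-14≡12, so the shift is 12.
Subtract 12 from each ciphertext letter:
B(1): 1−12=-11≡15 → P
E(4): 4−12=-8≡18 → S
C(2): 2−12=-10≡16 → Q
A(0): 0−12=-12≡14 → O
X(23): 23−12=11 → L
U(20): 20−12=8 → I
U(20): 20−12=8 → I
U(20): 20−12=8 → I
E(4): 4−12=-8≡18 → S
B(1): 1−12=-11≡15 → P
A(0): 0−12=-12≡14 → O
N(13): 13−12=1 → B
D(3): 3−12=-9≡17 → R
A(0): 0−12=-12≡14 → O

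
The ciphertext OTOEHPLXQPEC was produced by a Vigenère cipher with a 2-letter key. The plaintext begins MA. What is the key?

CT

Subtract each crib letter from the matching ciphertext letter (mod 26):
O(14)−M(12)=2 → C
T(19)−A(0)=19 → T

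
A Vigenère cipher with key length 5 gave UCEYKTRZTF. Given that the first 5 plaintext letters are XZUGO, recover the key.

XDKSW

Subtract each crib letter from the matching ciphertext letter (mod 26):
U(20)−X(23)=-3≡23 → X
C(2)−Z(25)=-23≡3 → D
E(4)−U(20)=-16≡10 → K
Y(24)−G(6)=18 → S
K(10)−O(14)=-4≡22 → W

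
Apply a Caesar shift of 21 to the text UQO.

PLJ

U(20): 20+21=41≡15 → P
Q(16): 16+21=37≡11 → L
O(14): 14+21=35≡9 → J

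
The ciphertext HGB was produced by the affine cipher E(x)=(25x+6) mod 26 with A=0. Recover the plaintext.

ZAF

The inverse of 25 mod 26 is 25, since 25·25=625≡1. Apply D(y)=25·(y−6) mod 26:
H(7): 25·(7−6)=25 → Z
G(6): 25·(6−6)=0 → A
B(1): 25·(1−6)=-125≡5 → F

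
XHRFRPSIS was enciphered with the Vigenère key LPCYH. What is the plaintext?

MSPHKEDGU

Repeat the key across the ciphertext: LPCYHLPCY
X(23)−L(11): 12 → M
H(7)−P(15): -8≡18 → S
R(17)−C(2): 15 → P
F(5)−Y(24): -19≡7 → H
R(17)−H(7): 10 → K
P(15)−L(11): 4 → E
S(18)−P(15): 3 → D
I(8)−C(2): 6 → G
S(18)−Y(24): -6≡20 → U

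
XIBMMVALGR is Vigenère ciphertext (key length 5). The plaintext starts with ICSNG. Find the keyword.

Subtract each crib letter from the matching ciphertext letter (mod 26):
X(23)−I(8)=15 → P
I(8)−C(2)=6 → G
B(1)−S(18)=-17≡9 → J
M(12)−N(13)=-1≡25 → Z
M(12)−G(6)=6 → G

PGJZG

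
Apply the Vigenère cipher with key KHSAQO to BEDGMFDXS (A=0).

LLVGCTNEK

Repeat the key across the message: KHSAQOKHS
B(1)+K(10): 11 → L
E(4)+H(7): 11 → L
D(3)+S(18): 21 → V
G(6)+A(0): 6 → G
M(12)+Q(16): 28≡2 → C
F(5)+O(14): 19 → T
D(3)+K(10): 13 → N
X(23)+H(7): 30≡4 → E
S(18)+S(18): 36≡10 → K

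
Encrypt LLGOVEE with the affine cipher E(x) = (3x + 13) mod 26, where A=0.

UUFDYZZ

L(11): 3·11+13=46≡20 → U
L(11): 3·11+13=46≡20 → U
G(6): 3·6+13=31≡5 → F
O(14): 3·14+13=55≡3 → D
V(21): 3·21+13=76≡24 → Y
E(4): 3·4+13=25 → Z
E(4): 3·4+13=25 → Z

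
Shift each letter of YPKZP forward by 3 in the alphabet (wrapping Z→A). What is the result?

Y(24): 24+3=27≡1 → B
P(15): 15+3=18 → S
K(10): 10+3=13 → N
Z(25): 25+3=28≡2 → C
P(15): 15+3=18 → S

BSNCS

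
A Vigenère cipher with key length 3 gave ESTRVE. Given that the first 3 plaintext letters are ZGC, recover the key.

FMR

Subtract each crib letter from the matching ciphertext letter (mod 26):
E(4)−Z(25)=-21≡5 → F
S(18)−G(6)=12 → M
T(19)−C(2)=17 → R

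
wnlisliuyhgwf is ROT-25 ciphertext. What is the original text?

xomjtmjvzihxg

w(22): 22−25=-3≡23 → x
n(13): 13−25=-12≡14 → o
l(11): 11−25=-14≡12 → m
i(8): 8−25=-17≡9 → j
s(18): 18−25=-7≡19 → t
l(11): 11−25=-14≡12 → m
i(8): 8−25=-17≡9 → j
u(20): 20−25=-5≡21 → v
y(24): 24−25=-1≡25 → z
h(7): 7−25=-18≡8 → i
g(6): 6−25=-19≡7 → h
w(22): 22−25=-3≡23 → x
f(5): 5−25=-20≡6 → g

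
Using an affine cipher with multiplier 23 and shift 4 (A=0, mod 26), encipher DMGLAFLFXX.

D(3): 23·3+4=73≡21 → V
M(12): 23·12+4=280≡20 → U
G(6): 23·6+4=142≡12 → M
L(11): 23·11+4=257≡23 → X
A(0): 23·0+4=4 → E
F(5): 23·5+4=119≡15 → P
L(11): 23·11+4=257≡23 → X
F(5): 23·5+4=119≡15 → P
X(23): 23·23+4=533≡13 → N
X(23): 23·23+4=533≡13 → N

VUMXEPXPNN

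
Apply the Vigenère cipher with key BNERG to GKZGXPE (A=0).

HXDXDQR

Repeat the key across the message: BNERGBN
G(6)+B(1): 7 → H
K(10)+N(13): 23 → X
Z(25)+E(4): 29≡3 → D
G(6)+R(17): 23 → X
X(23)+G(6): 29≡3 → D
P(15)+B(1): 16 → Q
E(4)+N(13): 17 → R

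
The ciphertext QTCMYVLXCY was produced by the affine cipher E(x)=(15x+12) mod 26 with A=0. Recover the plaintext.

The inverse of 15 mod 26 is 7, since 15·7=105≡1. Apply D(y)=7·(y−12) mod 26:
Q(16): 7·(16−12)=28≡2 → C
T(19): 7·(19−12)=49≡23 → X
C(2): 7·(2−12)=-70≡8 → I
M(12): 7·(12−12)=0 → A
Y(24): 7·(24−12)=84≡6 → G
V(21): 7·(21−12)=63≡11 → L
L(11): 7·(11−12)=-7≡19 → T
X(23): 7·(23−12)=77≡25 → Z
C(2): 7·(2−12)=-70≡8 → I
Y(24): 7·(24−12)=84≡6 → G

CXIAGLTZIG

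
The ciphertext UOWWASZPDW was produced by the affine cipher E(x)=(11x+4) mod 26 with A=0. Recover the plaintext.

The inverse of 11 mod 26 is 19, since 11·19=209≡1. Apply D(y)=19·(y−4) mod 26:
U(20): 19·(20−4)=304≡18 → S
O(14): 19·(14−4)=190≡8 → I
W(22): 19·(22−4)=342≡4 → E
W(22): 19·(22−4)=342≡4 → E
A(0): 19·(0−4)=-76≡2 → C
S(18): 19·(18−4)=266≡6 → G
Z(25): 19·(25−4)=399≡9 → J
P(15): 19·(15−4)=209≡1 → B
D(3): 19·(3−4)=-19≡7 → H
W(22): 19·(22−4)=342≡4 → E

SIEECGJBHE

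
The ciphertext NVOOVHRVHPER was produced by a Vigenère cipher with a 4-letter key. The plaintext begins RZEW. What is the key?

Subtract each crib letter from the matching ciphertext letter (mod 26):
N(13)−R(17)=-4≡22 → W
V(21)−Z(25)=-4≡22 → W
O(14)−E(4)=10 → K
O(14)−W(22)=-8≡18 → S

WWKS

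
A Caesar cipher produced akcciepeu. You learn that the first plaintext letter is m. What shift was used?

14

From the crib: a(0)−m(12)=-12≡14, so the shift is 14.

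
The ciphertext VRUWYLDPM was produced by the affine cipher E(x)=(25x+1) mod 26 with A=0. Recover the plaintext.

GKHFDQYMP

The inverse of 25 mod 26 is 25, since 25·25=625≡1. Apply D(y)=25·(y−1) mod 26:
V(21): 25·(21−1)=500≡6 → G
R(17): 25·(17−1)=400≡10 → K
U(20): 25·(20−1)=475≡7 → H
W(22): 25·(22−1)=525≡5 → F
Y(24): 25·(24−1)=575≡3 → D
L(11): 25·(11−1)=250≡16 → Q
D(3): 25·(3−1)=50≡24 → Y
P(15): 25·(15−1)=350≡12 → M
M(12): 25·(12−1)=275≡15 → P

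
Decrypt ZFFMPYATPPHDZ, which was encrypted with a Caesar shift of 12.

NTTADMOHDDVRN

Z(25): 25−12=13 → N
F(5): 5−12=-7≡19 → T
F(5): 5−12=-7≡19 → T
M(12): 12−12=0 → A
P(15): 15−12=3 → D
Y(24): 24−12=12 → M
A(0): 0−12=-12≡14 → O
T(19): 19−12=7 → H
P(15): 15−12=3 → D
P(15): 15−12=3 → D
H(7): 7−12=-5≡21 → V
D(3): 3−12=-9≡17 → R
Z(25): 25−12=13 → N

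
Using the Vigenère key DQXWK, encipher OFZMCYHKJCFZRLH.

Repeat the key across the message: DQXWKDQXWKDQXWK
O(14)+D(3): 17 → R
F(5)+Q(16): 21 → V
Z(25)+X(23): 48≡22 → W
M(12)+W(22): 34≡8 → I
C(2)+K(10): 12 → M
Y(24)+D(3): 27≡1 → B
H(7)+Q(16): 23 → X
K(10)+X(23): 33≡7 → H
J(9)+W(22): 31≡5 → F
C(2)+K(10): 12 → M
F(5)+D(3): 8 → I
Z(25)+Q(16): 41≡15 → P
R(17)+X(23): 40≡14 → O
L(11)+W(22): 33≡7 → H
H(7)+K(10): 17 → R

RVWIMBXHFMIPOHR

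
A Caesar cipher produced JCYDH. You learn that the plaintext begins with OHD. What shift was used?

From the crib: J(9)−O(14)=-5≡21, so the shift is 21.

21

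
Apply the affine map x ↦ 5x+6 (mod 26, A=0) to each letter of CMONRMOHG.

C(2): 5·2+6=16 → Q
M(12): 5·12+6=66≡14 → O
O(14): 5·14+6=76≡24 → Y
N(13): 5·13+6=71≡19 → T
R(17): 5·17+6=91≡13 → N
M(12): 5·12+6=66≡14 → O
O(14): 5·14+6=76≡24 → Y
H(7): 5·7+6=41≡15 → P
G(6): 5·6+6=36≡10 → K

QOYTNOYPK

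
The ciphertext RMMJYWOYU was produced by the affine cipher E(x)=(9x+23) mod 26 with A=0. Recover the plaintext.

The inverse of 9 mod 26 is 3, since 9·3=27≡1. Apply D(y)=3·(y−23) mod 26:
R(17): 3·(17−23)=-18≡8 → I
M(12): 3·(12−23)=-33≡19 → T
M(12): 3·(12−23)=-33≡19 → T
J(9): 3·(9−23)=-42≡10 → K
Y(24): 3·(24−23)=3 → D
W(22): 3·(22−23)=-3≡23 → X
O(14): 3·(14−23)=-27≡25 → Z
Y(24): 3·(24−23)=3 → D
U(20): 3·(20−23)=-9≡17 → R

ITTKDXZDR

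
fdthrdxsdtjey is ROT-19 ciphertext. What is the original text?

mkaoykezkaqlf

f(5): 5−19=-14≡12 → m
d(3): 3−19=-16≡10 → k
t(19): 19−19=0 → a
h(7): 7−19=-12≡14 → o
r(17): 17−19=-2≡24 → y
d(3): 3−19=-16≡10 → k
x(23): 23−19=4 → e
s(18): 18−19=-1≡25 → z
d(3): 3−19=-16≡10 → k
t(19): 19−19=0 → a
j(9): 9−19=-10≡16 → q
e(4): 4−19=-15≡11 → l
y(24): 24−19=5 → f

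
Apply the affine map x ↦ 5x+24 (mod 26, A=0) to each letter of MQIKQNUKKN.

M(12): 5·12+24=84≡6 → G
Q(16): 5·16+24=104≡0 → A
I(8): 5·8+24=64≡12 → M
K(10): 5·10+24=74≡22 → W
Q(16): 5·16+24=104≡0 → A
N(13): 5·13+24=89≡11 → L
U(20): 5·20+24=124≡20 → U
K(10): 5·10+24=74≡22 → W
K(10): 5·10+24=74≡22 → W
N(13): 5·13+24=89≡11 → L

GAMWALUWWL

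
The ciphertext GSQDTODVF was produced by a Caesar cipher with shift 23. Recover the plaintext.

JVTGWRGYI

G(6): 6−23=-17≡9 → J
S(18): 18−23=-5≡21 → V
Q(16): 16−23=-7≡19 → T
D(3): 3−23=-20≡6 → G
T(19): 19−23=-4≡22 → W
O(14): 14−23=-9≡17 → R
D(3): 3−23=-20≡6 → G
V(21): 21−23=-2≡24 → Y
F(5): 5−23=-18≡8 → I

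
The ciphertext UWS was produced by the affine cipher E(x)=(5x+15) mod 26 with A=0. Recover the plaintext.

The inverse of 5 mod 26 is 21, since 5·21=105≡1. Apply D(y)=21·(y−15) mod 26:
U(20): 21·(20−15)=105≡1 → B
W(22): 21·(22−15)=147≡17 → R
S(18): 21·(18−15)=63≡11 → L

BRL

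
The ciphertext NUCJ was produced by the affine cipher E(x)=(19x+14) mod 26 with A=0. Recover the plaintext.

POYX

The inverse of 19 mod 26 is 11, since 19·11=209≡1. Apply D(y)=11·(y−14) mod 26:
N(13): 11·(13−14)=-11≡15 → P
U(20): 11·(20−14)=66≡14 → O
C(2): 11·(2−14)=-132≡24 → Y
J(9): 11·(9−14)=-55≡23 → X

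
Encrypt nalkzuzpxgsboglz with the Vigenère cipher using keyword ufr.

hfceeltuoaxsilct

Repeat the key across the message: ufrufrufrufrufru
n(13)+u(20): 33≡7 → h
a(0)+f(5): 5 → f
l(11)+r(17): 28≡2 → c
k(10)+u(20): 30≡4 → e
z(25)+f(5): 30≡4 → e
u(20)+r(17): 37≡11 → l
z(25)+u(20): 45≡19 → t
p(15)+f(5): 20 → u
x(23)+r(17): 40≡14 → o
g(6)+u(20): 26≡0 → a
s(18)+f(5): 23 → x
b(1)+r(17): 18 → s
o(14)+u(20): 34≡8 → i
g(6)+f(5): 11 → l
l(11)+r(17): 28≡2 → c
z(25)+u(20): 45≡19 → t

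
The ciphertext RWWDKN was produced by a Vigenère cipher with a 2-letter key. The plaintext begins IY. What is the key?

JY

Subtract each crib letter from the matching ciphertext letter (mod 26):
R(17)−I(8)=9 → J
W(22)−Y(24)=-2≡24 → Y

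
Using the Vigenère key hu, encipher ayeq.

hslk

Repeat the key across the message: huhu
a(0)+h(7): 7 → h
y(24)+u(20): 44≡18 → s
e(4)+h(7): 11 → l
q(16)+u(20): 36≡10 → k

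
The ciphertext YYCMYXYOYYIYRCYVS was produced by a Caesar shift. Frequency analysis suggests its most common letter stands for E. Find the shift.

20

The most frequent ciphertext letter is Y (appears 8 times).
Y is position 24; E is position 4.
Shift = 20.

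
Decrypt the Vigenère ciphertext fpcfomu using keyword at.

Repeat the key across the ciphertext: atatata
f(5)−a(0): 5 → f
p(15)−t(19): -4≡22 → w
c(2)−a(0): 2 → c
f(5)−t(19): -14≡12 → m
o(14)−a(0): 14 → o
m(12)−t(19): -7≡19 → t
u(20)−a(0): 20 → u

fwcmotu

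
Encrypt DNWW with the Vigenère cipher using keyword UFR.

XSNQ

Repeat the key across the message: UFRU
D(3)+U(20): 23 → X
N(13)+F(5): 18 → S
W(22)+R(17): 39≡13 → N
W(22)+U(20): 42≡16 → Q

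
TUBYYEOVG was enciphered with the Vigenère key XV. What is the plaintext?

WZEDBJRAJ

Repeat the key across the ciphertext: XVXVXVXVX
T(19)−X(23): -4≡22 → W
U(20)−V(21): -1≡25 → Z
B(1)−X(23): -22≡4 → E
Y(24)−V(21): 3 → D
Y(24)−X(23): 1 → B
E(4)−V(21): -17≡9 → J
O(14)−X(23): -9≡17 → R
V(21)−V(21): 0 → A
G(6)−X(23): -17≡9 → J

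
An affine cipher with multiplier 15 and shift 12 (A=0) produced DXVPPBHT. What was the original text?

PZLVVBRX

The inverse of 15 mod 26 is 7, since 15·7=105≡1. Apply D(y)=7·(y−12) mod 26:
D(3): 7·(3−12)=-63≡15 → P
X(23): 7·(23−12)=77≡25 → Z
V(21): 7·(21−12)=63≡11 → L
P(15): 7·(15−12)=21 → V
P(15): 7·(15−12)=21 → V
B(1): 7·(1−12)=-77≡1 → B
H(7): 7·(7−12)=-35≡17 → R
T(19): 7·(19−12)=49≡23 → X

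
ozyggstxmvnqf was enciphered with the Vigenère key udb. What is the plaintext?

Repeat the key across the ciphertext: udbudbudbudbu
o(14)−u(20): -6≡20 → u
z(25)−d(3): 22 → w
y(24)−b(1): 23 → x
g(6)−u(20): -14≡12 → m
g(6)−d(3): 3 → d
s(18)−b(1): 17 → r
t(19)−u(20): -1≡25 → z
x(23)−d(3): 20 → u
m(12)−b(1): 11 → l
v(21)−u(20): 1 → b
n(13)−d(3): 10 → k
q(16)−b(1): 15 → p
f(5)−u(20): -15≡11 → l

uwxmdrzulbkpl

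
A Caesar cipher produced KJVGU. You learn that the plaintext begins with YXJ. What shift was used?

12

From the crib: K(10)−Y(24)=-14≡12, so the shift is 12.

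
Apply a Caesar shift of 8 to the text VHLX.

DPTF

V(21): 21+8=29≡3 → D
H(7): 7+8=15 → P
L(11): 11+8=19 → T
X(23): 23+8=31≡5 → F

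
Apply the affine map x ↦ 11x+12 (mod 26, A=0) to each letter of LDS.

DTC

L(11): 11·11+12=133≡3 → D
D(3): 11·3+12=45≡19 → T
S(18): 11·18+12=210≡2 → C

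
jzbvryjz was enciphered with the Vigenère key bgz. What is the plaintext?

Repeat the key across the ciphertext: bgzbgzbg
j(9)−b(1): 8 → i
z(25)−g(6): 19 → t
b(1)−z(25): -24≡2 → c
v(21)−b(1): 20 → u
r(17)−g(6): 11 → l
y(24)−z(25): -1≡25 → z
j(9)−b(1): 8 → i
z(25)−g(6): 19 → t

itculzit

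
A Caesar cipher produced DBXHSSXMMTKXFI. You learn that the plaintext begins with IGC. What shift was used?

21

From the crib: D(3)−I(8)=-5≡21, so the shift is 21.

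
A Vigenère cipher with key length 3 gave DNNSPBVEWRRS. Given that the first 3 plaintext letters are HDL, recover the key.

Subtract each crib letter from the matching ciphertext letter (mod 26):
D(3)−H(7)=-4≡22 → W
N(13)−D(3)=10 → K
N(13)−L(11)=2 → C

WKC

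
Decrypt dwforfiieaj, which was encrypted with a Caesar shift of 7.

d(3): 3−7=-4≡22 → w
w(22): 22−7=15 → p
f(5): 5−7=-2≡24 → y
o(14): 14−7=7 → h
r(17): 17−7=10 → k
f(5): 5−7=-2≡24 → y
i(8): 8−7=1 → b
i(8): 8−7=1 → b
e(4): 4−7=-3≡23 → x
a(0): 0−7=-7≡19 → t
j(9): 9−7=2 → c

wpyhkybbxtc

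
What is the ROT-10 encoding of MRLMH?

WBVWR

M(12): 12+10=22 → W
R(17): 17+10=27≡1 → B
L(11): 11+10=21 → V
M(12): 12+10=22 → W
H(7): 7+10=17 → R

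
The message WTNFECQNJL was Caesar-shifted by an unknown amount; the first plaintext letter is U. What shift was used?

2

From the crib: W(22)−U(20)=2, so the shift is 2.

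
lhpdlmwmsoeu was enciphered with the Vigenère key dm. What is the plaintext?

ivmriatapcbi

Repeat the key across the ciphertext: dmdmdmdmdmdm
l(11)−d(3): 8 → i
h(7)−m(12): -5≡21 → v
p(15)−d(3): 12 → m
d(3)−m(12): -9≡17 → r
l(11)−d(3): 8 → i
m(12)−m(12): 0 → a
w(22)−d(3): 19 → t
m(12)−m(12): 0 → a
s(18)−d(3): 15 → p
o(14)−m(12): 2 → c
e(4)−d(3): 1 → b
u(20)−m(12): 8 → i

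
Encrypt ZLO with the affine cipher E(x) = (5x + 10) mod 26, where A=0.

Z(25): 5·25+10=135≡5 → F
L(11): 5·11+10=65≡13 → N
O(14): 5·14+10=80≡2 → C

FNC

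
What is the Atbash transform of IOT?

RLG

I(8) → R(17)
O(14) → L(11)
T(19) → G(6)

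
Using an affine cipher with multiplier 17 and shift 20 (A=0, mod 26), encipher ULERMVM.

U(20): 17·20+20=360≡22 → W
L(11): 17·11+20=207≡25 → Z
E(4): 17·4+20=88≡10 → K
R(17): 17·17+20=309≡23 → X
M(12): 17·12+20=224≡16 → Q
V(21): 17·21+20=377≡13 → N
M(12): 17·12+20=224≡16 → Q

WZKXQNQ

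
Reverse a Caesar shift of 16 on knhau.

k(10): 10−16=-6≡20 → u
n(13): 13−16=-3≡23 → x
h(7): 7−16=-9≡17 → r
a(0): 0−16=-16≡10 → k
u(20): 20−16=4 → e

uxrke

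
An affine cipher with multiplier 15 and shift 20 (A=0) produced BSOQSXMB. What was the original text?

XMKYMVWX

The inverse of 15 mod 26 is 7, since 15·7=105≡1. Apply D(y)=7·(y−20) mod 26:
B(1): 7·(1−20)=-133≡23 → X
S(18): 7·(18−20)=-14≡12 → M
O(14): 7·(14−20)=-42≡10 → K
Q(16): 7·(16−20)=-28≡24 → Y
S(18): 7·(18−20)=-14≡12 → M
X(23): 7·(23−20)=21 → V
M(12): 7·(12−20)=-56≡22 → W
B(1): 7·(1−20)=-133≡23 → X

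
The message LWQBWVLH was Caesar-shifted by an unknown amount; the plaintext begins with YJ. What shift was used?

From the crib: L(11)−Y(24)=-13≡13, so the shift is 13.

13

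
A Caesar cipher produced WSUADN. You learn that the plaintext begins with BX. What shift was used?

21

From the crib: W(22)−B(1)=21, so the shift is 21.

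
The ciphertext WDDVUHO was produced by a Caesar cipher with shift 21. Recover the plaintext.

BIIAZMT

W(22): 22−21=1 → B
D(3): 3−21=-18≡8 → I
D(3): 3−21=-18≡8 → I
V(21): 21−21=0 → A
U(20): 20−21=-1≡25 → Z
H(7): 7−21=-14≡12 → M
O(14): 14−21=-7≡19 → T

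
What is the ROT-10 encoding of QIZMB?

Q(16): 16+10=26≡0 → A
I(8): 8+10=18 → S
Z(25): 25+10=35≡9 → J
M(12): 12+10=22 → W
B(1): 1+10=11 → L

ASJWL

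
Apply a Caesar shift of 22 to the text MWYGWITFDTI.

M(12): 12+22=34≡8 → I
W(22): 22+22=44≡18 → S
Y(24): 24+22=46≡20 → U
G(6): 6+22=28≡2 → C
W(22): 22+22=44≡18 → S
I(8): 8+22=30≡4 → E
T(19): 19+22=41≡15 → P
F(5): 5+22=27≡1 → B
D(3): 3+22=25 → Z
T(19): 19+22=41≡15 → P
I(8): 8+22=30≡4 → E

ISUCSEPBZPE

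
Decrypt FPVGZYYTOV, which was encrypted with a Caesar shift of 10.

F(5): 5−10=-5≡21 → V
P(15): 15−10=5 → F
V(21): 21−10=11 → L
G(6): 6−10=-4≡22 → W
Z(25): 25−10=15 → P
Y(24): 24−10=14 → O
Y(24): 24−10=14 → O
T(19): 19−10=9 → J
O(14): 14−10=4 → E
V(21): 21−10=11 → L

VFLWPOOJEL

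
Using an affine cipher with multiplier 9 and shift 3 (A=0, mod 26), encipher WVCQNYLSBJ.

W(22): 9·22+3=201≡19 → T
V(21): 9·21+3=192≡10 → K
C(2): 9·2+3=21 → V
Q(16): 9·16+3=147≡17 → R
N(13): 9·13+3=120≡16 → Q
Y(24): 9·24+3=219≡11 → L
L(11): 9·11+3=102≡24 → Y
S(18): 9·18+3=165≡9 → J
B(1): 9·1+3=12 → M
J(9): 9·9+3=84≡6 → G

TKVRQLYJMG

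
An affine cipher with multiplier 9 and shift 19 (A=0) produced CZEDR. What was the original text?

BSHEU

The inverse of 9 mod 26 is 3, since 9·3=27≡1. Apply D(y)=3·(y−19) mod 26:
C(2): 3·(2−19)=-51≡1 → B
Z(25): 3·(25−19)=18 → S
E(4): 3·(4−19)=-45≡7 → H
D(3): 3·(3−19)=-48≡4 → E
R(17): 3·(17−19)=-6≡20 → U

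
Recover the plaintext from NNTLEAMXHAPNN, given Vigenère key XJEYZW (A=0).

QEPNFEPODCQRQ

Repeat the key across the ciphertext: XJEYZWXJEYZWX
N(13)−X(23): -10≡16 → Q
N(13)−J(9): 4 → E
T(19)−E(4): 15 → P
L(11)−Y(24): -13≡13 → N
E(4)−Z(25): -21≡5 → F
A(0)−W(22): -22≡4 → E
M(12)−X(23): -11≡15 → P
X(23)−J(9): 14 → O
H(7)−E(4): 3 → D
A(0)−Y(24): -24≡2 → C
P(15)−Z(25): -10≡16 → Q
N(13)−W(22): -9≡17 → R
N(13)−X(23): -10≡16 → Q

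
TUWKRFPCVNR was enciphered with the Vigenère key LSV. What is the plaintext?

ICBZZKEKACZ

Repeat the key across the ciphertext: LSVLSVLSVLS
T(19)−L(11): 8 → I
U(20)−S(18): 2 → C
W(22)−V(21): 1 → B
K(10)−L(11): -1≡25 → Z
R(17)−S(18): -1≡25 → Z
F(5)−V(21): -16≡10 → K
P(15)−L(11): 4 → E
C(2)−S(18): -16≡10 → K
V(21)−V(21): 0 → A
N(13)−L(11): 2 → C
R(17)−S(18): -1≡25 → Z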